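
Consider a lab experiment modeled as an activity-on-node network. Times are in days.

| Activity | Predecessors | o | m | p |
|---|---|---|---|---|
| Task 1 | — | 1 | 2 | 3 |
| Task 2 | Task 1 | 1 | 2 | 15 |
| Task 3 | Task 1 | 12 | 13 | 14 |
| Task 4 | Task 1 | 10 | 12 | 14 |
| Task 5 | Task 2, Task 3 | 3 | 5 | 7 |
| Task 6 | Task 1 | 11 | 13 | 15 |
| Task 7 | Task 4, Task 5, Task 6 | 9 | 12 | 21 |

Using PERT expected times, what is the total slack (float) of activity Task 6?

5 days

te_Task 1 = (1 + 4·2 + 3)/6 = 12/6 = 2
te_Task 2 = (1 + 4·2 + 15)/6 = 24/6 = 4
te_Task 3 = (12 + 4·13 + 14)/6 = 78/6 = 13
te_Task 4 = (10 + 4·12 + 14)/6 = 72/6 = 12
te_Task 5 = (3 + 4·5 + 7)/6 = 30/6 = 5
te_Task 6 = (11 + 4·13 + 15)/6 = 78/6 = 13
te_Task 7 = (9 + 4·12 + 21)/6 = 78/6 = 13

Forward pass:
ES_Task 1 = 0; EF_Task 1 = 2
ES_Task 2 = 2; EF_Task 2 = 2+4 = 6
ES_Task 3 = 2; EF_Task 3 = 2+13 = 15
ES_Task 4 = 2; EF_Task 4 = 2+12 = 14
ES_Task 5 = max(EF_Task 2=6, EF_Task 3=15) = 15; EF_Task 5 = 15+5 = 20
ES_Task 6 = 2; EF_Task 6 = 2+13 = 15
ES_Task 7 = max(EF_Task 4=14, EF_Task 5=20, EF_Task 6=15) = 20; EF_Task 7 = 20+13 = 33
Expected project duration μ = 33 days. Critical path: Task 1 → Task 3 → Task 5 → Task 7.

Backward pass:
LF_Task 7 = 33; LS_Task 7 = 33−13 = 20
LF_Task 6 = LS_Task 7 = 20; LS_Task 6 = 20−13 = 7
LF_Task 5 = LS_Task 7 = 20; LS_Task 5 = 20−5 = 15
LF_Task 4 = LS_Task 7 = 20; LS_Task 4 = 20−12 = 8
LF_Task 3 = LS_Task 5 = 15; LS_Task 3 = 15−13 = 2
LF_Task 2 = LS_Task 5 = 15; LS_Task 2 = 15−4 = 11
LF_Task 1 = min(LS_Task 2=11, LS_Task 3=2, LS_Task 4=8, LS_Task 6=7) = 2; LS_Task 1 = 2−2 = 0
Slack_Task 6 = LS_Task 6 − ES_Task 6 = 7 − 2 = 5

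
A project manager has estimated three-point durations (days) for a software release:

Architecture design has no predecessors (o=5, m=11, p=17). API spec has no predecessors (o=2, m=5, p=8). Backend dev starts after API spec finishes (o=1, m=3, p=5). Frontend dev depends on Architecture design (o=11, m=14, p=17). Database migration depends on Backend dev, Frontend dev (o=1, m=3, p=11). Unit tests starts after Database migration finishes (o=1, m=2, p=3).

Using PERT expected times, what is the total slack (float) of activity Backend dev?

te_Architecture design = (5 + 4·11 + 17)/6 = 66/6 = 11
te_API spec = (2 + 4·5 + 8)/6 = 30/6 = 5
te_Backend dev = (1 + 4·3 + 5)/6 = 18/6 = 3
te_Frontend dev = (11 + 4·14 + 17)/6 = 84/6 = 14
te_Database migration = (1 + 4·3 + 11)/6 = 24/6 = 4
te_Unit tests = (1 + 4·2 + 3)/6 = 12/6 = 2

Forward pass:
ES_Architecture design = 0; EF_Architecture design = 11
ES_API spec = 0; EF_API spec = 5
ES_Backend dev = 5; EF_Backend dev = 5+3 = 8
ES_Frontend dev = 11; EF_Frontend dev = 11+14 = 25
ES_Database migration = max(EF_Backend dev=8, EF_Frontend dev=25) = 25; EF_Database migration = 25+4 = 29
ES_Unit tests = 29; EF_Unit tests = 29+2 = 31
Expected project duration μ = 31 days. Critical path: Architecture design → Frontend dev → Database migration → Unit tests.

Backward pass:
LF_Unit tests = 31; LS_Unit tests = 31−2 = 29
LF_Database migration = LS_Unit tests = 29; LS_Database migration = 29−4 = 25
LF_Frontend dev = LS_Database migration = 25; LS_Frontend dev = 25−14 = 11
LF_Backend dev = LS_Database migration = 25; LS_Backend dev = 25−3 = 22
LF_API spec = LS_Backend dev = 22; LS_API spec = 22−5 = 17
LF_Architecture design = LS_Frontend dev = 11; LS_Architecture design = 11−11 = 0
Slack_Backend dev = LS_Backend dev − ES_Backend dev = 22 − 5 = 17

17 days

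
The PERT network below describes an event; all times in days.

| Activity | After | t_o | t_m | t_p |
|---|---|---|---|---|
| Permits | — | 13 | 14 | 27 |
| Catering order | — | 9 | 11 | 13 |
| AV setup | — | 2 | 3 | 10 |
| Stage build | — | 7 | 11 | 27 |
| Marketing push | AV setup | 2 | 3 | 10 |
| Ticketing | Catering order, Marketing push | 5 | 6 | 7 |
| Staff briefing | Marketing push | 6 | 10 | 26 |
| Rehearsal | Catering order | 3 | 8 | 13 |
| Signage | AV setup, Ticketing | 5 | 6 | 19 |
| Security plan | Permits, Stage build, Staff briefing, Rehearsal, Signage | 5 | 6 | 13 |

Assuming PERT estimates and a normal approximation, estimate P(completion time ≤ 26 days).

0.016

te_Permits = (13 + 4·14 + 27)/6 = 96/6 = 16; σ²_Permits = ((27−13)/6)² = 5.444
te_Catering order = (9 + 4·11 + 13)/6 = 66/6 = 11; σ²_Catering order = ((13−9)/6)² = 0.444
te_AV setup = (2 + 4·3 + 10)/6 = 24/6 = 4; σ²_AV setup = ((10−2)/6)² = 1.778
te_Stage build = (7 + 4·11 + 27)/6 = 78/6 = 13; σ²_Stage build = ((27−7)/6)² = 11.111
te_Marketing push = (2 + 4·3 + 10)/6 = 24/6 = 4; σ²_Marketing push = ((10−2)/6)² = 1.778
te_Ticketing = (5 + 4·6 + 7)/6 = 36/6 = 6; σ²_Ticketing = ((7−5)/6)² = 0.111
te_Staff briefing = (6 + 4·10 + 26)/6 = 72/6 = 12; σ²_Staff briefing = ((26−6)/6)² = 11.111
te_Rehearsal = (3 + 4·8 + 13)/6 = 48/6 = 8; σ²_Rehearsal = ((13−3)/6)² = 2.778
te_Signage = (5 + 4·6 + 19)/6 = 48/6 = 8; σ²_Signage = ((19−5)/6)² = 5.444
te_Security plan = (5 + 4·6 + 13)/6 = 42/6 = 7; σ²_Security plan = ((13−5)/6)² = 1.778

Forward pass:
ES_Permits = 0; EF_Permits = 16
ES_Catering order = 0; EF_Catering order = 11
ES_AV setup = 0; EF_AV setup = 4
ES_Stage build = 0; EF_Stage build = 13
ES_Marketing push = 4; EF_Marketing push = 4+4 = 8
ES_Ticketing = max(EF_Catering order=11, EF_Marketing push=8) = 11; EF_Ticketing = 11+6 = 17
ES_Staff briefing = 8; EF_Staff briefing = 8+12 = 20
ES_Rehearsal = 11; EF_Rehearsal = 11+8 = 19
ES_Signage = max(EF_AV setup=4, EF_Ticketing=17) = 17; EF_Signage = 17+8 = 25
ES_Security plan = max(EF_Permits=16, EF_Stage build=13, EF_Staff briefing=20, EF_Rehearsal=19, EF_Signage=25) = 25; EF_Security plan = 25+7 = 32
Expected project duration μ = 32 days. Critical path: Catering order → Ticketing → Signage → Security plan.

Variance along critical path = 0.444 + 0.111 + 5.444 + 1.778 = 7.778; σ = √7.778 = 2.789 days.
Z = (26 − 32) / 2.789 = -2.151
P(T ≤ 26) = Φ(-2.151) ≈ 0.016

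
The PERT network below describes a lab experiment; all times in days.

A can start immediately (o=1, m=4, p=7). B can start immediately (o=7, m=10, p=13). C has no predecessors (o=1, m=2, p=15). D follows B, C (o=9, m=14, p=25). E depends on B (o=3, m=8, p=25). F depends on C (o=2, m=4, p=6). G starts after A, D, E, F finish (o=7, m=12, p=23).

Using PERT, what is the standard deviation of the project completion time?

3.90 days

te_A = (1 + 4·4 + 7)/6 = 24/6 = 4; σ²_A = ((7−1)/6)² = 1.000
te_B = (7 + 4·10 + 13)/6 = 60/6 = 10; σ²_B = ((13−7)/6)² = 1.000
te_C = (1 + 4·2 + 15)/6 = 24/6 = 4; σ²_C = ((15−1)/6)² = 5.444
te_D = (9 + 4·14 + 25)/6 = 90/6 = 15; σ²_D = ((25−9)/6)² = 7.111
te_E = (3 + 4·8 + 25)/6 = 60/6 = 10; σ²_E = ((25−3)/6)² = 13.444
te_F = (2 + 4·4 + 6)/6 = 24/6 = 4; σ²_F = ((6−2)/6)² = 0.444
te_G = (7 + 4·12 + 23)/6 = 78/6 = 13; σ²_G = ((23−7)/6)² = 7.111

Forward pass:
ES_A = 0; EF_A = 4
ES_B = 0; EF_B = 10
ES_C = 0; EF_C = 4
ES_D = max(EF_B=10, EF_C=4) = 10; EF_D = 10+15 = 25
ES_E = 10; EF_E = 10+10 = 20
ES_F = 4; EF_F = 4+4 = 8
ES_G = max(EF_A=4, EF_D=25, EF_E=20, EF_F=8) = 25; EF_G = 25+13 = 38
Expected project duration μ = 38 days. Critical path: B → D → G.

Variance along critical path = 1.000 + 7.111 + 7.111 = 15.222
σ = √15.222 = 3.902 days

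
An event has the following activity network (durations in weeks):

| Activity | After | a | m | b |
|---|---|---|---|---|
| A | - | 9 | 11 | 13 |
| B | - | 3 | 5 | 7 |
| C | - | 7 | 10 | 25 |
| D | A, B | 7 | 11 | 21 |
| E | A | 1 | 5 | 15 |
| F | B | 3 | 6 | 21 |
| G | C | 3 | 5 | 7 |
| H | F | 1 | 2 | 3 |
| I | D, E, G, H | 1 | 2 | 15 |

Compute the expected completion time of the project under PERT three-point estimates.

te_A = (9 + 4·11 + 13)/6 = 66/6 = 11
te_B = (3 + 4·5 + 7)/6 = 30/6 = 5
te_C = (7 + 4·10 + 25)/6 = 72/6 = 12
te_D = (7 + 4·11 + 21)/6 = 72/6 = 12
te_E = (1 + 4·5 + 15)/6 = 36/6 = 6
te_F = (3 + 4·6 + 21)/6 = 48/6 = 8
te_G = (3 + 4·5 + 7)/6 = 30/6 = 5
te_H = (1 + 4·2 + 3)/6 = 12/6 = 2
te_I = (1 + 4·2 + 15)/6 = 24/6 = 4

Forward pass:
ES_A = 0; EF_A = 11
ES_B = 0; EF_B = 5
ES_C = 0; EF_C = 12
ES_D = max(EF_A=11, EF_B=5) = 11; EF_D = 11+12 = 23
ES_E = 11; EF_E = 11+6 = 17
ES_F = 5; EF_F = 5+8 = 13
ES_G = 12; EF_G = 12+5 = 17
ES_H = 13; EF_H = 13+2 = 15
ES_I = max(EF_D=23, EF_E=17, EF_G=17, EF_H=15) = 23; EF_I = 23+4 = 27
Expected project duration μ = 27 weeks. Critical path: A → D → I.

27 weeks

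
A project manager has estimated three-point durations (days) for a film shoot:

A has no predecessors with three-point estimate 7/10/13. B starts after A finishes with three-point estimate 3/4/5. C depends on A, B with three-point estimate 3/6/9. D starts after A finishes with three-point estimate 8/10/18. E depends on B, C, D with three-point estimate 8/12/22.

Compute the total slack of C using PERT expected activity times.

te_A = (7 + 4·10 + 13)/6 = 60/6 = 10
te_B = (3 + 4·4 + 5)/6 = 24/6 = 4
te_C = (3 + 4·6 + 9)/6 = 36/6 = 6
te_D = (8 + 4·10 + 18)/6 = 66/6 = 11
te_E = (8 + 4·12 + 22)/6 = 78/6 = 13

Forward pass:
ES_A = 0; EF_A = 10
ES_B = 10; EF_B = 10+4 = 14
ES_C = max(EF_A=10, EF_B=14) = 14; EF_C = 14+6 = 20
ES_D = 10; EF_D = 10+11 = 21
ES_E = max(EF_B=14, EF_C=20, EF_D=21) = 21; EF_E = 21+13 = 34
Expected project duration μ = 34 days. Critical path: A → D → E.

Backward pass:
LF_E = 34; LS_E = 34−13 = 21
LF_D = LS_E = 21; LS_D = 21−11 = 10
LF_C = LS_E = 21; LS_C = 21−6 = 15
LF_B = min(LS_C=15, LS_E=21) = 15; LS_B = 15−4 = 11
LF_A = min(LS_B=11, LS_C=15, LS_D=10) = 10; LS_A = 10−10 = 0
Slack_C = LS_C − ES_C = 15 − 14 = 1

1 days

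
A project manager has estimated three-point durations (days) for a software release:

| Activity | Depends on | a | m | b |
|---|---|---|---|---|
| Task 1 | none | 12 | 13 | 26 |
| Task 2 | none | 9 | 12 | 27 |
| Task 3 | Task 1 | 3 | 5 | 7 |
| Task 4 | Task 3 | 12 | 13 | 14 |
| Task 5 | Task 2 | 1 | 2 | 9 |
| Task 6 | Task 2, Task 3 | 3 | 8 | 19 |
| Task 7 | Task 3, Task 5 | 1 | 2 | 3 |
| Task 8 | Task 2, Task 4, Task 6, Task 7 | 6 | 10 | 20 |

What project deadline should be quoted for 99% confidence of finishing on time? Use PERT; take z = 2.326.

te_Task 1 = (12 + 4·13 + 26)/6 = 90/6 = 15; σ²_Task 1 = ((26−12)/6)² = 5.444
te_Task 2 = (9 + 4·12 + 27)/6 = 84/6 = 14; σ²_Task 2 = ((27−9)/6)² = 9.000
te_Task 3 = (3 + 4·5 + 7)/6 = 30/6 = 5; σ²_Task 3 = ((7−3)/6)² = 0.444
te_Task 4 = (12 + 4·13 + 14)/6 = 78/6 = 13; σ²_Task 4 = ((14−12)/6)² = 0.111
te_Task 5 = (1 + 4·2 + 9)/6 = 18/6 = 3; σ²_Task 5 = ((9−1)/6)² = 1.778
te_Task 6 = (3 + 4·8 + 19)/6 = 54/6 = 9; σ²_Task 6 = ((19−3)/6)² = 7.111
te_Task 7 = (1 + 4·2 + 3)/6 = 12/6 = 2; σ²_Task 7 = ((3−1)/6)² = 0.111
te_Task 8 = (6 + 4·10 + 20)/6 = 66/6 = 11; σ²_Task 8 = ((20−6)/6)² = 5.444

Forward pass:
ES_Task 1 = 0; EF_Task 1 = 15
ES_Task 2 = 0; EF_Task 2 = 14
ES_Task 3 = 15; EF_Task 3 = 15+5 = 20
ES_Task 4 = 20; EF_Task 4 = 20+13 = 33
ES_Task 5 = 14; EF_Task 5 = 14+3 = 17
ES_Task 6 = max(EF_Task 2=14, EF_Task 3=20) = 20; EF_Task 6 = 20+9 = 29
ES_Task 7 = max(EF_Task 3=20, EF_Task 5=17) = 20; EF_Task 7 = 20+2 = 22
ES_Task 8 = max(EF_Task 2=14, EF_Task 4=33, EF_Task 6=29, EF_Task 7=22) = 33; EF_Task 8 = 33+11 = 44
Expected project duration μ = 44 days. Critical path: Task 1 → Task 3 → Task 4 → Task 8.

Variance along critical path = 5.444 + 0.444 + 0.111 + 5.444 = 11.444; σ = 3.383 days.
D = μ + z·σ = 44 + 2.326·3.383 = 51.9 days

51.9 days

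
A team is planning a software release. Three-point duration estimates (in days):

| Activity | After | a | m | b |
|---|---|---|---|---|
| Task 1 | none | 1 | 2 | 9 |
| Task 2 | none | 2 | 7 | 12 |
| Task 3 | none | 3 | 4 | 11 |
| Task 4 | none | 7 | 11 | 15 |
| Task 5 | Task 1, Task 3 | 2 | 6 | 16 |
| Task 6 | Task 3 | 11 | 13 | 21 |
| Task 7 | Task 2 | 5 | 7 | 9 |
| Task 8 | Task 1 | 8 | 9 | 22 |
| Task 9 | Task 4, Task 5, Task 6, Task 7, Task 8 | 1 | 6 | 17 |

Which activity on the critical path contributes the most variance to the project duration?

te_Task 1 = (1 + 4·2 + 9)/6 = 18/6 = 3; σ²_Task 1 = ((9−1)/6)² = 1.778
te_Task 2 = (2 + 4·7 + 12)/6 = 42/6 = 7; σ²_Task 2 = ((12−2)/6)² = 2.778
te_Task 3 = (3 + 4·4 + 11)/6 = 30/6 = 5; σ²_Task 3 = ((11−3)/6)² = 1.778
te_Task 4 = (7 + 4·11 + 15)/6 = 66/6 = 11; σ²_Task 4 = ((15−7)/6)² = 1.778
te_Task 5 = (2 + 4·6 + 16)/6 = 42/6 = 7; σ²_Task 5 = ((16−2)/6)² = 5.444
te_Task 6 = (11 + 4·13 + 21)/6 = 84/6 = 14; σ²_Task 6 = ((21−11)/6)² = 2.778
te_Task 7 = (5 + 4·7 + 9)/6 = 42/6 = 7; σ²_Task 7 = ((9−5)/6)² = 0.444
te_Task 8 = (8 + 4·9 + 22)/6 = 66/6 = 11; σ²_Task 8 = ((22−8)/6)² = 5.444
te_Task 9 = (1 + 4·6 + 17)/6 = 42/6 = 7; σ²_Task 9 = ((17−1)/6)² = 7.111

Forward pass:
ES_Task 1 = 0; EF_Task 1 = 3
ES_Task 2 = 0; EF_Task 2 = 7
ES_Task 3 = 0; EF_Task 3 = 5
ES_Task 4 = 0; EF_Task 4 = 11
ES_Task 5 = max(EF_Task 1=3, EF_Task 3=5) = 5; EF_Task 5 = 5+7 = 12
ES_Task 6 = 5; EF_Task 6 = 5+14 = 19
ES_Task 7 = 7; EF_Task 7 = 7+7 = 14
ES_Task 8 = 3; EF_Task 8 = 3+11 = 14
ES_Task 9 = max(EF_Task 4=11, EF_Task 5=12, EF_Task 6=19, EF_Task 7=14, EF_Task 8=14) = 19; EF_Task 9 = 19+7 = 26
Expected project duration μ = 26 days. Critical path: Task 3 → Task 6 → Task 9.

Variances on critical path: σ²_Task 3=1.778, σ²_Task 6=2.778, σ²_Task 9=7.111.
Largest is σ²_Task 9 = 7.111.

Task 9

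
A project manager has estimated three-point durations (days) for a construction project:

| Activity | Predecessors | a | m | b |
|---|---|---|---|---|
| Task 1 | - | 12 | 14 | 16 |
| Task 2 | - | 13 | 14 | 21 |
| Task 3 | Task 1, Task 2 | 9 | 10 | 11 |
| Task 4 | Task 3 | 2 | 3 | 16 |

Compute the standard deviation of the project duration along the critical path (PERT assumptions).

2.71 days

te_Task 1 = (12 + 4·14 + 16)/6 = 84/6 = 14; σ²_Task 1 = ((16−12)/6)² = 0.444
te_Task 2 = (13 + 4·14 + 21)/6 = 90/6 = 15; σ²_Task 2 = ((21−13)/6)² = 1.778
te_Task 3 = (9 + 4·10 + 11)/6 = 60/6 = 10; σ²_Task 3 = ((11−9)/6)² = 0.111
te_Task 4 = (2 + 4·3 + 16)/6 = 30/6 = 5; σ²_Task 4 = ((16−2)/6)² = 5.444

Forward pass:
ES_Task 1 = 0; EF_Task 1 = 14
ES_Task 2 = 0; EF_Task 2 = 15
ES_Task 3 = max(EF_Task 1=14, EF_Task 2=15) = 15; EF_Task 3 = 15+10 = 25
ES_Task 4 = 25; EF_Task 4 = 25+5 = 30
Expected project duration μ = 30 days. Critical path: Task 2 → Task 3 → Task 4.

Variance along critical path = 1.778 + 0.111 + 5.444 = 7.333
σ = √7.333 = 2.708 days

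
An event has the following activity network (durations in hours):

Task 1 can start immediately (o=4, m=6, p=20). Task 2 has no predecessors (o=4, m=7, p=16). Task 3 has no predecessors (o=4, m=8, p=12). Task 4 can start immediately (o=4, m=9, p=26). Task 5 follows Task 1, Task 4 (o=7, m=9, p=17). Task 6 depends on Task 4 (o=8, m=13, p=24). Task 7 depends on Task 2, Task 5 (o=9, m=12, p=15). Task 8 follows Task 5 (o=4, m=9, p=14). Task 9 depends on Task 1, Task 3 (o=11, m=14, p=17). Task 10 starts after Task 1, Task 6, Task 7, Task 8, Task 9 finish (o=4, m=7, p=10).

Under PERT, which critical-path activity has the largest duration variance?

te_Task 1 = (4 + 4·6 + 20)/6 = 48/6 = 8; σ²_Task 1 = ((20−4)/6)² = 7.111
te_Task 2 = (4 + 4·7 + 16)/6 = 48/6 = 8; σ²_Task 2 = ((16−4)/6)² = 4.000
te_Task 3 = (4 + 4·8 + 12)/6 = 48/6 = 8; σ²_Task 3 = ((12−4)/6)² = 1.778
te_Task 4 = (4 + 4·9 + 26)/6 = 66/6 = 11; σ²_Task 4 = ((26−4)/6)² = 13.444
te_Task 5 = (7 + 4·9 + 17)/6 = 60/6 = 10; σ²_Task 5 = ((17−7)/6)² = 2.778
te_Task 6 = (8 + 4·13 + 24)/6 = 84/6 = 14; σ²_Task 6 = ((24−8)/6)² = 7.111
te_Task 7 = (9 + 4·12 + 15)/6 = 72/6 = 12; σ²_Task 7 = ((15−9)/6)² = 1.000
te_Task 8 = (4 + 4·9 + 14)/6 = 54/6 = 9; σ²_Task 8 = ((14−4)/6)² = 2.778
te_Task 9 = (11 + 4·14 + 17)/6 = 84/6 = 14; σ²_Task 9 = ((17−11)/6)² = 1.000
te_Task 10 = (4 + 4·7 + 10)/6 = 42/6 = 7; σ²_Task 10 = ((10−4)/6)² = 1.000

Forward pass:
ES_Task 1 = 0; EF_Task 1 = 8
ES_Task 2 = 0; EF_Task 2 = 8
ES_Task 3 = 0; EF_Task 3 = 8
ES_Task 4 = 0; EF_Task 4 = 11
ES_Task 5 = max(EF_Task 1=8, EF_Task 4=11) = 11; EF_Task 5 = 11+10 = 21
ES_Task 6 = 11; EF_Task 6 = 11+14 = 25
ES_Task 7 = max(EF_Task 2=8, EF_Task 5=21) = 21; EF_Task 7 = 21+12 = 33
ES_Task 8 = 21; EF_Task 8 = 21+9 = 30
ES_Task 9 = max(EF_Task 1=8, EF_Task 3=8) = 8; EF_Task 9 = 8+14 = 22
ES_Task 10 = max(EF_Task 1=8, EF_Task 6=25, EF_Task 7=33, EF_Task 8=30, EF_Task 9=22) = 33; EF_Task 10 = 33+7 = 40
Expected project duration μ = 40 hours. Critical path: Task 4 → Task 5 → Task 7 → Task 10.

Variances on critical path: σ²_Task 4=13.444, σ²_Task 5=2.778, σ²_Task 7=1.000, σ²_Task 10=1.000.
Largest is σ²_Task 4 = 13.444.

Task 4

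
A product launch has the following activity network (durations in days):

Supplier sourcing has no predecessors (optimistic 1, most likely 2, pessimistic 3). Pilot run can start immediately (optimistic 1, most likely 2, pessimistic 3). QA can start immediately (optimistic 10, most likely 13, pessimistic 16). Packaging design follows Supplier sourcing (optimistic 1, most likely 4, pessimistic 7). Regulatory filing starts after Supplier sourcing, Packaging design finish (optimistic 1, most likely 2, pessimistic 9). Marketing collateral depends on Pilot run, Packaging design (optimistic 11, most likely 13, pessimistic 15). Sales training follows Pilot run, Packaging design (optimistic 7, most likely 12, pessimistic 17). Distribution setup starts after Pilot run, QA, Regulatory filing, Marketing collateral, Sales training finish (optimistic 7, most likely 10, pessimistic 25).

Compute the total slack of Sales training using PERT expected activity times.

te_Supplier sourcing = (1 + 4·2 + 3)/6 = 12/6 = 2
te_Pilot run = (1 + 4·2 + 3)/6 = 12/6 = 2
te_QA = (10 + 4·13 + 16)/6 = 78/6 = 13
te_Packaging design = (1 + 4·4 + 7)/6 = 24/6 = 4
te_Regulatory filing = (1 + 4·2 + 9)/6 = 18/6 = 3
te_Marketing collateral = (11 + 4·13 + 15)/6 = 78/6 = 13
te_Sales training = (7 + 4·12 + 17)/6 = 72/6 = 12
te_Distribution setup = (7 + 4·10 + 25)/6 = 72/6 = 12

Forward pass:
ES_Supplier sourcing = 0; EF_Supplier sourcing = 2
ES_Pilot run = 0; EF_Pilot run = 2
ES_QA = 0; EF_QA = 13
ES_Packaging design = 2; EF_Packaging design = 2+4 = 6
ES_Regulatory filing = max(EF_Supplier sourcing=2, EF_Packaging design=6) = 6; EF_Regulatory filing = 6+3 = 9
ES_Marketing collateral = max(EF_Pilot run=2, EF_Packaging design=6) = 6; EF_Marketing collateral = 6+13 = 19
ES_Sales training = max(EF_Pilot run=2, EF_Packaging design=6) = 6; EF_Sales training = 6+12 = 18
ES_Distribution setup = max(EF_Pilot run=2, EF_QA=13, EF_Regulatory filing=9, EF_Marketing collateral=19, EF_Sales training=18) = 19; EF_Distribution setup = 19+12 = 31
Expected project duration μ = 31 days. Critical path: Supplier sourcing → Packaging design → Marketing collateral → Distribution setup.

Backward pass:
LF_Distribution setup = 31; LS_Distribution setup = 31−12 = 19
LF_Sales training = LS_Distribution setup = 19; LS_Sales training = 19−12 = 7
LF_Marketing collateral = LS_Distribution setup = 19; LS_Marketing collateral = 19−13 = 6
LF_Regulatory filing = LS_Distribution setup = 19; LS_Regulatory filing = 19−3 = 16
LF_Packaging design = min(LS_Regulatory filing=16, LS_Marketing collateral=6, LS_Sales training=7) = 6; LS_Packaging design = 6−4 = 2
LF_QA = LS_Distribution setup = 19; LS_QA = 19−13 = 6
LF_Pilot run = min(LS_Marketing collateral=6, LS_Sales training=7, LS_Distribution setup=19) = 6; LS_Pilot run = 6−2 = 4
LF_Supplier sourcing = min(LS_Packaging design=2, LS_Regulatory filing=16) = 2; LS_Supplier sourcing = 2−2 = 0
Slack_Sales training = LS_Sales training − ES_Sales training = 7 − 6 = 1

1 days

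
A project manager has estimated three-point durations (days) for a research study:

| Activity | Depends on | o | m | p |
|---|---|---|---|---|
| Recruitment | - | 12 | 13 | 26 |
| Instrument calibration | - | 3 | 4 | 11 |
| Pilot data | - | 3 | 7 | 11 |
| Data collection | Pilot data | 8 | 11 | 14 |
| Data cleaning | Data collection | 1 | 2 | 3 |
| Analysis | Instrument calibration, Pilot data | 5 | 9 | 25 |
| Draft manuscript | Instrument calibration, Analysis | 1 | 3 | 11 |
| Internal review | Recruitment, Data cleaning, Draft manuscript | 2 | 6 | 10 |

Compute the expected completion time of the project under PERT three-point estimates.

28 days

te_Recruitment = (12 + 4·13 + 26)/6 = 90/6 = 15
te_Instrument calibration = (3 + 4·4 + 11)/6 = 30/6 = 5
te_Pilot data = (3 + 4·7 + 11)/6 = 42/6 = 7
te_Data collection = (8 + 4·11 + 14)/6 = 66/6 = 11
te_Data cleaning = (1 + 4·2 + 3)/6 = 12/6 = 2
te_Analysis = (5 + 4·9 + 25)/6 = 66/6 = 11
te_Draft manuscript = (1 + 4·3 + 11)/6 = 24/6 = 4
te_Internal review = (2 + 4·6 + 10)/6 = 36/6 = 6

Forward pass:
ES_Recruitment = 0; EF_Recruitment = 15
ES_Instrument calibration = 0; EF_Instrument calibration = 5
ES_Pilot data = 0; EF_Pilot data = 7
ES_Data collection = 7; EF_Data collection = 7+11 = 18
ES_Data cleaning = 18; EF_Data cleaning = 18+2 = 20
ES_Analysis = max(EF_Instrument calibration=5, EF_Pilot data=7) = 7; EF_Analysis = 7+11 = 18
ES_Draft manuscript = max(EF_Instrument calibration=5, EF_Analysis=18) = 18; EF_Draft manuscript = 18+4 = 22
ES_Internal review = max(EF_Recruitment=15, EF_Data cleaning=20, EF_Draft manuscript=22) = 22; EF_Internal review = 22+6 = 28
Expected project duration μ = 28 days. Critical path: Pilot data → Analysis → Draft manuscript → Internal review.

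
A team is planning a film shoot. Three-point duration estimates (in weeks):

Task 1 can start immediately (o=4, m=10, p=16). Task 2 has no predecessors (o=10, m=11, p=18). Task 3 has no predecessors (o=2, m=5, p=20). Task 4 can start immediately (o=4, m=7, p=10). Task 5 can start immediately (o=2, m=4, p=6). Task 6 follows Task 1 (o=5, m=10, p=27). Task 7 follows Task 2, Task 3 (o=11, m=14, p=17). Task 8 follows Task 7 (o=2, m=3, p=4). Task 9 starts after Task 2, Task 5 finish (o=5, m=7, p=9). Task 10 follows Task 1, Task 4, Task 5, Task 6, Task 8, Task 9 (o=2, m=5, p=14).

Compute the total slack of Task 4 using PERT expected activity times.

te_Task 1 = (4 + 4·10 + 16)/6 = 60/6 = 10
te_Task 2 = (10 + 4·11 + 18)/6 = 72/6 = 12
te_Task 3 = (2 + 4·5 + 20)/6 = 42/6 = 7
te_Task 4 = (4 + 4·7 + 10)/6 = 42/6 = 7
te_Task 5 = (2 + 4·4 + 6)/6 = 24/6 = 4
te_Task 6 = (5 + 4·10 + 27)/6 = 72/6 = 12
te_Task 7 = (11 + 4·14 + 17)/6 = 84/6 = 14
te_Task 8 = (2 + 4·3 + 4)/6 = 18/6 = 3
te_Task 9 = (5 + 4·7 + 9)/6 = 42/6 = 7
te_Task 10 = (2 + 4·5 + 14)/6 = 36/6 = 6

Forward pass:
ES_Task 1 = 0; EF_Task 1 = 10
ES_Task 2 = 0; EF_Task 2 = 12
ES_Task 3 = 0; EF_Task 3 = 7
ES_Task 4 = 0; EF_Task 4 = 7
ES_Task 5 = 0; EF_Task 5 = 4
ES_Task 6 = 10; EF_Task 6 = 10+12 = 22
ES_Task 7 = max(EF_Task 2=12, EF_Task 3=7) = 12; EF_Task 7 = 12+14 = 26
ES_Task 8 = 26; EF_Task 8 = 26+3 = 29
ES_Task 9 = max(EF_Task 2=12, EF_Task 5=4) = 12; EF_Task 9 = 12+7 = 19
ES_Task 10 = max(EF_Task 1=10, EF_Task 4=7, EF_Task 5=4, EF_Task 6=22, EF_Task 8=29, EF_Task 9=19) = 29; EF_Task 10 = 29+6 = 35
Expected project duration μ = 35 weeks. Critical path: Task 2 → Task 7 → Task 8 → Task 10.

Backward pass:
LF_Task 10 = 35; LS_Task 10 = 35−6 = 29
LF_Task 9 = LS_Task 10 = 29; LS_Task 9 = 29−7 = 22
LF_Task 8 = LS_Task 10 = 29; LS_Task 8 = 29−3 = 26
LF_Task 7 = LS_Task 8 = 26; LS_Task 7 = 26−14 = 12
LF_Task 6 = LS_Task 10 = 29; LS_Task 6 = 29−12 = 17
LF_Task 5 = min(LS_Task 9=22, LS_Task 10=29) = 22; LS_Task 5 = 22−4 = 18
LF_Task 4 = LS_Task 10 = 29; LS_Task 4 = 29−7 = 22
LF_Task 3 = LS_Task 7 = 12; LS_Task 3 = 12−7 = 5
LF_Task 2 = min(LS_Task 7=12, LS_Task 9=22) = 12; LS_Task 2 = 12−12 = 0
LF_Task 1 = min(LS_Task 6=17, LS_Task 10=29) = 17; LS_Task 1 = 17−10 = 7
Slack_Task 4 = LS_Task 4 − ES_Task 4 = 22 − 0 = 22

22 weeks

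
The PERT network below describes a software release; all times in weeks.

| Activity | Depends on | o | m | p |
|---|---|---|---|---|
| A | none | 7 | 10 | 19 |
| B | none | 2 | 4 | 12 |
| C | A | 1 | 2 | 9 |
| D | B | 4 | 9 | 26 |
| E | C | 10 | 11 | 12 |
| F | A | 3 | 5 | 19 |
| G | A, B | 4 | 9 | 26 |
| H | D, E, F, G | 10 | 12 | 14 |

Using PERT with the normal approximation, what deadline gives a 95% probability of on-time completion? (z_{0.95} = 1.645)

41.1 weeks

te_A = (7 + 4·10 + 19)/6 = 66/6 = 11; σ²_A = ((19−7)/6)² = 4.000
te_B = (2 + 4·4 + 12)/6 = 30/6 = 5; σ²_B = ((12−2)/6)² = 2.778
te_C = (1 + 4·2 + 9)/6 = 18/6 = 3; σ²_C = ((9−1)/6)² = 1.778
te_D = (4 + 4·9 + 26)/6 = 66/6 = 11; σ²_D = ((26−4)/6)² = 13.444
te_E = (10 + 4·11 + 12)/6 = 66/6 = 11; σ²_E = ((12−10)/6)² = 0.111
te_F = (3 + 4·5 + 19)/6 = 42/6 = 7; σ²_F = ((19−3)/6)² = 7.111
te_G = (4 + 4·9 + 26)/6 = 66/6 = 11; σ²_G = ((26−4)/6)² = 13.444
te_H = (10 + 4·12 + 14)/6 = 72/6 = 12; σ²_H = ((14−10)/6)² = 0.444

Forward pass:
ES_A = 0; EF_A = 11
ES_B = 0; EF_B = 5
ES_C = 11; EF_C = 11+3 = 14
ES_D = 5; EF_D = 5+11 = 16
ES_E = 14; EF_E = 14+11 = 25
ES_F = 11; EF_F = 11+7 = 18
ES_G = max(EF_A=11, EF_B=5) = 11; EF_G = 11+11 = 22
ES_H = max(EF_D=16, EF_E=25, EF_F=18, EF_G=22) = 25; EF_H = 25+12 = 37
Expected project duration μ = 37 weeks. Critical path: A → C → E → H.

Variance along critical path = 4.000 + 1.778 + 0.111 + 0.444 = 6.333; σ = 2.517 weeks.
D = μ + z·σ = 37 + 1.645·2.517 = 41.1 weeks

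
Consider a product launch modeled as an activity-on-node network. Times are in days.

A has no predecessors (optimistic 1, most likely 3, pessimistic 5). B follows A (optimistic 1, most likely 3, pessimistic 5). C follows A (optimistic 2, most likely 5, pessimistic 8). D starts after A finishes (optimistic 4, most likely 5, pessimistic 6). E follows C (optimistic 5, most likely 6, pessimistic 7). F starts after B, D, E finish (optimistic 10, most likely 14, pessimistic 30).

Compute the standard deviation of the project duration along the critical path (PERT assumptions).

3.56 days

te_A = (1 + 4·3 + 5)/6 = 18/6 = 3; σ²_A = ((5−1)/6)² = 0.444
te_B = (1 + 4·3 + 5)/6 = 18/6 = 3; σ²_B = ((5−1)/6)² = 0.444
te_C = (2 + 4·5 + 8)/6 = 30/6 = 5; σ²_C = ((8−2)/6)² = 1.000
te_D = (4 + 4·5 + 6)/6 = 30/6 = 5; σ²_D = ((6−4)/6)² = 0.111
te_E = (5 + 4·6 + 7)/6 = 36/6 = 6; σ²_E = ((7−5)/6)² = 0.111
te_F = (10 + 4·14 + 30)/6 = 96/6 = 16; σ²_F = ((30−10)/6)² = 11.111

Forward pass:
ES_A = 0; EF_A = 3
ES_B = 3; EF_B = 3+3 = 6
ES_C = 3; EF_C = 3+5 = 8
ES_D = 3; EF_D = 3+5 = 8
ES_E = 8; EF_E = 8+6 = 14
ES_F = max(EF_B=6, EF_D=8, EF_E=14) = 14; EF_F = 14+16 = 30
Expected project duration μ = 30 days. Critical path: A → C → E → F.

Variance along critical path = 0.444 + 1.000 + 0.111 + 11.111 = 12.667
σ = √12.667 = 3.559 days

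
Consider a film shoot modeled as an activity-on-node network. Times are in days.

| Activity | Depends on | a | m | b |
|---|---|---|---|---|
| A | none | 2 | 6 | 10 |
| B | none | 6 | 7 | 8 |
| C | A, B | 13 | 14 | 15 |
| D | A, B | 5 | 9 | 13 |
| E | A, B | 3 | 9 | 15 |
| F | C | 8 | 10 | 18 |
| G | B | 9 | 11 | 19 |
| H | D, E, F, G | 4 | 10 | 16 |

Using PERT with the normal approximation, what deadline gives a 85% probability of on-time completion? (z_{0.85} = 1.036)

44.7 days

te_A = (2 + 4·6 + 10)/6 = 36/6 = 6; σ²_A = ((10−2)/6)² = 1.778
te_B = (6 + 4·7 + 8)/6 = 42/6 = 7; σ²_B = ((8−6)/6)² = 0.111
te_C = (13 + 4·14 + 15)/6 = 84/6 = 14; σ²_C = ((15−13)/6)² = 0.111
te_D = (5 + 4·9 + 13)/6 = 54/6 = 9; σ²_D = ((13−5)/6)² = 1.778
te_E = (3 + 4·9 + 15)/6 = 54/6 = 9; σ²_E = ((15−3)/6)² = 4.000
te_F = (8 + 4·10 + 18)/6 = 66/6 = 11; σ²_F = ((18−8)/6)² = 2.778
te_G = (9 + 4·11 + 19)/6 = 72/6 = 12; σ²_G = ((19−9)/6)² = 2.778
te_H = (4 + 4·10 + 16)/6 = 60/6 = 10; σ²_H = ((16−4)/6)² = 4.000

Forward pass:
ES_A = 0; EF_A = 6
ES_B = 0; EF_B = 7
ES_C = max(EF_A=6, EF_B=7) = 7; EF_C = 7+14 = 21
ES_D = max(EF_A=6, EF_B=7) = 7; EF_D = 7+9 = 16
ES_E = max(EF_A=6, EF_B=7) = 7; EF_E = 7+9 = 16
ES_F = 21; EF_F = 21+11 = 32
ES_G = 7; EF_G = 7+12 = 19
ES_H = max(EF_D=16, EF_E=16, EF_F=32, EF_G=19) = 32; EF_H = 32+10 = 42
Expected project duration μ = 42 days. Critical path: B → C → F → H.

Variance along critical path = 0.111 + 0.111 + 2.778 + 4.000 = 7.000; σ = 2.646 days.
D = μ + z·σ = 42 + 1.036·2.646 = 44.7 days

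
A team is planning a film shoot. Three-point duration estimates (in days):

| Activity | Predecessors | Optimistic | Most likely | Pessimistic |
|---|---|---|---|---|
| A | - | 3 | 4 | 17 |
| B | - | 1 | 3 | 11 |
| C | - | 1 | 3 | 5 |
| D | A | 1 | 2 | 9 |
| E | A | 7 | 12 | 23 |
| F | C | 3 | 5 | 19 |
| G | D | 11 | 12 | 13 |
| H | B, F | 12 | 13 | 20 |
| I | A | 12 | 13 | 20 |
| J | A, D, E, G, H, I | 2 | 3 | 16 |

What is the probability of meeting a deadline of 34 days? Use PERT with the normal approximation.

te_A = (3 + 4·4 + 17)/6 = 36/6 = 6; σ²_A = ((17−3)/6)² = 5.444
te_B = (1 + 4·3 + 11)/6 = 24/6 = 4; σ²_B = ((11−1)/6)² = 2.778
te_C = (1 + 4·3 + 5)/6 = 18/6 = 3; σ²_C = ((5−1)/6)² = 0.444
te_D = (1 + 4·2 + 9)/6 = 18/6 = 3; σ²_D = ((9−1)/6)² = 1.778
te_E = (7 + 4·12 + 23)/6 = 78/6 = 13; σ²_E = ((23−7)/6)² = 7.111
te_F = (3 + 4·5 + 19)/6 = 42/6 = 7; σ²_F = ((19−3)/6)² = 7.111
te_G = (11 + 4·12 + 13)/6 = 72/6 = 12; σ²_G = ((13−11)/6)² = 0.111
te_H = (12 + 4·13 + 20)/6 = 84/6 = 14; σ²_H = ((20−12)/6)² = 1.778
te_I = (12 + 4·13 + 20)/6 = 84/6 = 14; σ²_I = ((20−12)/6)² = 1.778
te_J = (2 + 4·3 + 16)/6 = 30/6 = 5; σ²_J = ((16−2)/6)² = 5.444

Forward pass:
ES_A = 0; EF_A = 6
ES_B = 0; EF_B = 4
ES_C = 0; EF_C = 3
ES_D = 6; EF_D = 6+3 = 9
ES_E = 6; EF_E = 6+13 = 19
ES_F = 3; EF_F = 3+7 = 10
ES_G = 9; EF_G = 9+12 = 21
ES_H = max(EF_B=4, EF_F=10) = 10; EF_H = 10+14 = 24
ES_I = 6; EF_I = 6+14 = 20
ES_J = max(EF_A=6, EF_D=9, EF_E=19, EF_G=21, EF_H=24, EF_I=20) = 24; EF_J = 24+5 = 29
Expected project duration μ = 29 days. Critical path: C → F → H → J.

Variance along critical path = 0.444 + 7.111 + 1.778 + 5.444 = 14.778; σ = √14.778 = 3.844 days.
Z = (34 − 29) / 3.844 = 1.301
P(T ≤ 34) = Φ(1.301) ≈ 0.903

0.903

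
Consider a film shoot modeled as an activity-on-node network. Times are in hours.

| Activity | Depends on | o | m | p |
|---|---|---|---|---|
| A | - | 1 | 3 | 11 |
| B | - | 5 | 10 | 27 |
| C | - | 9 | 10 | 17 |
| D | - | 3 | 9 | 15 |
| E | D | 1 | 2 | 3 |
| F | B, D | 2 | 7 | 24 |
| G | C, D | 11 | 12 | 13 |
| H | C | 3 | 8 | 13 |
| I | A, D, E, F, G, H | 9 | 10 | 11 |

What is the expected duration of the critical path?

33 hours

te_A = (1 + 4·3 + 11)/6 = 24/6 = 4
te_B = (5 + 4·10 + 27)/6 = 72/6 = 12
te_C = (9 + 4·10 + 17)/6 = 66/6 = 11
te_D = (3 + 4·9 + 15)/6 = 54/6 = 9
te_E = (1 + 4·2 + 3)/6 = 12/6 = 2
te_F = (2 + 4·7 + 24)/6 = 54/6 = 9
te_G = (11 + 4·12 + 13)/6 = 72/6 = 12
te_H = (3 + 4·8 + 13)/6 = 48/6 = 8
te_I = (9 + 4·10 + 11)/6 = 60/6 = 10

Forward pass:
ES_A = 0; EF_A = 4
ES_B = 0; EF_B = 12
ES_C = 0; EF_C = 11
ES_D = 0; EF_D = 9
ES_E = 9; EF_E = 9+2 = 11
ES_F = max(EF_B=12, EF_D=9) = 12; EF_F = 12+9 = 21
ES_G = max(EF_C=11, EF_D=9) = 11; EF_G = 11+12 = 23
ES_H = 11; EF_H = 11+8 = 19
ES_I = max(EF_A=4, EF_D=9, EF_E=11, EF_F=21, EF_G=23, EF_H=19) = 23; EF_I = 23+10 = 33
Expected project duration μ = 33 hours. Critical path: C → G → I.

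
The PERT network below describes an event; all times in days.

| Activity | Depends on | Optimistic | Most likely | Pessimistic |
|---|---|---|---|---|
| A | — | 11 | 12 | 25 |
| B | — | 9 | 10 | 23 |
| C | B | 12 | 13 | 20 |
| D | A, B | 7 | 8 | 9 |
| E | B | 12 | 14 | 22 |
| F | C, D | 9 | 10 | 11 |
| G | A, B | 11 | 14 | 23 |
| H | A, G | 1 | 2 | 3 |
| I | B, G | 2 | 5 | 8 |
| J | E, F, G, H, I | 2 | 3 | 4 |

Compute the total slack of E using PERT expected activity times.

9 days

te_A = (11 + 4·12 + 25)/6 = 84/6 = 14
te_B = (9 + 4·10 + 23)/6 = 72/6 = 12
te_C = (12 + 4·13 + 20)/6 = 84/6 = 14
te_D = (7 + 4·8 + 9)/6 = 48/6 = 8
te_E = (12 + 4·14 + 22)/6 = 90/6 = 15
te_F = (9 + 4·10 + 11)/6 = 60/6 = 10
te_G = (11 + 4·14 + 23)/6 = 90/6 = 15
te_H = (1 + 4·2 + 3)/6 = 12/6 = 2
te_I = (2 + 4·5 + 8)/6 = 30/6 = 5
te_J = (2 + 4·3 + 4)/6 = 18/6 = 3

Forward pass:
ES_A = 0; EF_A = 14
ES_B = 0; EF_B = 12
ES_C = 12; EF_C = 12+14 = 26
ES_D = max(EF_A=14, EF_B=12) = 14; EF_D = 14+8 = 22
ES_E = 12; EF_E = 12+15 = 27
ES_F = max(EF_C=26, EF_D=22) = 26; EF_F = 26+10 = 36
ES_G = max(EF_A=14, EF_B=12) = 14; EF_G = 14+15 = 29
ES_H = max(EF_A=14, EF_G=29) = 29; EF_H = 29+2 = 31
ES_I = max(EF_B=12, EF_G=29) = 29; EF_I = 29+5 = 34
ES_J = max(EF_E=27, EF_F=36, EF_G=29, EF_H=31, EF_I=34) = 36; EF_J = 36+3 = 39
Expected project duration μ = 39 days. Critical path: B → C → F → J.

Backward pass:
LF_J = 39; LS_J = 39−3 = 36
LF_I = LS_J = 36; LS_I = 36−5 = 31
LF_H = LS_J = 36; LS_H = 36−2 = 34
LF_G = min(LS_H=34, LS_I=31, LS_J=36) = 31; LS_G = 31−15 = 16
LF_F = LS_J = 36; LS_F = 36−10 = 26
LF_E = LS_J = 36; LS_E = 36−15 = 21
LF_D = LS_F = 26; LS_D = 26−8 = 18
LF_C = LS_F = 26; LS_C = 26−14 = 12
LF_B = min(LS_C=12, LS_D=18, LS_E=21, LS_G=16, LS_I=31) = 12; LS_B = 12−12 = 0
LF_A = min(LS_D=18, LS_G=16, LS_H=34) = 16; LS_A = 16−14 = 2
Slack_E = LS_E − ES_E = 21 − 12 = 9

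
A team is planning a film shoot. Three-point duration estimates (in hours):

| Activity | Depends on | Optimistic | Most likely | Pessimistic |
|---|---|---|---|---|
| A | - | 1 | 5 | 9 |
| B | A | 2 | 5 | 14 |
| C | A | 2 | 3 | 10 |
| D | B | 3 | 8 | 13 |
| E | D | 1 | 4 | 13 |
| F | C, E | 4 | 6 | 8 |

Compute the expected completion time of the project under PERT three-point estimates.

30 hours

te_A = (1 + 4·5 + 9)/6 = 30/6 = 5
te_B = (2 + 4·5 + 14)/6 = 36/6 = 6
te_C = (2 + 4·3 + 10)/6 = 24/6 = 4
te_D = (3 + 4·8 + 13)/6 = 48/6 = 8
te_E = (1 + 4·4 + 13)/6 = 30/6 = 5
te_F = (4 + 4·6 + 8)/6 = 36/6 = 6

Forward pass:
ES_A = 0; EF_A = 5
ES_B = 5; EF_B = 5+6 = 11
ES_C = 5; EF_C = 5+4 = 9
ES_D = 11; EF_D = 11+8 = 19
ES_E = 19; EF_E = 19+5 = 24
ES_F = max(EF_C=9, EF_E=24) = 24; EF_F = 24+6 = 30
Expected project duration μ = 30 hours. Critical path: A → B → D → E → F.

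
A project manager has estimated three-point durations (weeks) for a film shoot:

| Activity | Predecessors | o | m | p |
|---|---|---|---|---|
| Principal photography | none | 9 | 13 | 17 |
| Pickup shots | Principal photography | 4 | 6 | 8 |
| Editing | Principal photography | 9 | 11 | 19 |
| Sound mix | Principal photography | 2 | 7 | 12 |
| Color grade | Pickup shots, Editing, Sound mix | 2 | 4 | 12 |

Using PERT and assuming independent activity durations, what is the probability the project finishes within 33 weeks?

te_Principal photography = (9 + 4·13 + 17)/6 = 78/6 = 13; σ²_Principal photography = ((17−9)/6)² = 1.778
te_Pickup shots = (4 + 4·6 + 8)/6 = 36/6 = 6; σ²_Pickup shots = ((8−4)/6)² = 0.444
te_Editing = (9 + 4·11 + 19)/6 = 72/6 = 12; σ²_Editing = ((19−9)/6)² = 2.778
te_Sound mix = (2 + 4·7 + 12)/6 = 42/6 = 7; σ²_Sound mix = ((12−2)/6)² = 2.778
te_Color grade = (2 + 4·4 + 12)/6 = 30/6 = 5; σ²_Color grade = ((12−2)/6)² = 2.778

Forward pass:
ES_Principal photography = 0; EF_Principal photography = 13
ES_Pickup shots = 13; EF_Pickup shots = 13+6 = 19
ES_Editing = 13; EF_Editing = 13+12 = 25
ES_Sound mix = 13; EF_Sound mix = 13+7 = 20
ES_Color grade = max(EF_Pickup shots=19, EF_Editing=25, EF_Sound mix=20) = 25; EF_Color grade = 25+5 = 30
Expected project duration μ = 30 weeks. Critical path: Principal photography → Editing → Color grade.

Variance along critical path = 1.778 + 2.778 + 2.778 = 7.333; σ = √7.333 = 2.708 weeks.
Z = (33 − 30) / 2.708 = 1.108
P(T ≤ 33) = Φ(1.108) ≈ 0.866

0.866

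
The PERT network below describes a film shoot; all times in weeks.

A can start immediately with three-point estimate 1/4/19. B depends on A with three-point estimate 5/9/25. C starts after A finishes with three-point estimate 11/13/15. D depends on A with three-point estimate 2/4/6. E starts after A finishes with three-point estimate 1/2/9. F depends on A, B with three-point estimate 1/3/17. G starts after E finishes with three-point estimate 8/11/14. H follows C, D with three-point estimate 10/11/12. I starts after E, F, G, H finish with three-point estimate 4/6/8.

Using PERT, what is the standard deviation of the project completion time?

3.16 weeks

te_A = (1 + 4·4 + 19)/6 = 36/6 = 6; σ²_A = ((19−1)/6)² = 9.000
te_B = (5 + 4·9 + 25)/6 = 66/6 = 11; σ²_B = ((25−5)/6)² = 11.111
te_C = (11 + 4·13 + 15)/6 = 78/6 = 13; σ²_C = ((15−11)/6)² = 0.444
te_D = (2 + 4·4 + 6)/6 = 24/6 = 4; σ²_D = ((6−2)/6)² = 0.444
te_E = (1 + 4·2 + 9)/6 = 18/6 = 3; σ²_E = ((9−1)/6)² = 1.778
te_F = (1 + 4·3 + 17)/6 = 30/6 = 5; σ²_F = ((17−1)/6)² = 7.111
te_G = (8 + 4·11 + 14)/6 = 66/6 = 11; σ²_G = ((14−8)/6)² = 1.000
te_H = (10 + 4·11 + 12)/6 = 66/6 = 11; σ²_H = ((12−10)/6)² = 0.111
te_I = (4 + 4·6 + 8)/6 = 36/6 = 6; σ²_I = ((8−4)/6)² = 0.444

Forward pass:
ES_A = 0; EF_A = 6
ES_B = 6; EF_B = 6+11 = 17
ES_C = 6; EF_C = 6+13 = 19
ES_D = 6; EF_D = 6+4 = 10
ES_E = 6; EF_E = 6+3 = 9
ES_F = max(EF_A=6, EF_B=17) = 17; EF_F = 17+5 = 22
ES_G = 9; EF_G = 9+11 = 20
ES_H = max(EF_C=19, EF_D=10) = 19; EF_H = 19+11 = 30
ES_I = max(EF_E=9, EF_F=22, EF_G=20, EF_H=30) = 30; EF_I = 30+6 = 36
Expected project duration μ = 36 weeks. Critical path: A → C → H → I.

Variance along critical path = 9.000 + 0.444 + 0.111 + 0.444 = 10.000
σ = √10.000 = 3.162 weeks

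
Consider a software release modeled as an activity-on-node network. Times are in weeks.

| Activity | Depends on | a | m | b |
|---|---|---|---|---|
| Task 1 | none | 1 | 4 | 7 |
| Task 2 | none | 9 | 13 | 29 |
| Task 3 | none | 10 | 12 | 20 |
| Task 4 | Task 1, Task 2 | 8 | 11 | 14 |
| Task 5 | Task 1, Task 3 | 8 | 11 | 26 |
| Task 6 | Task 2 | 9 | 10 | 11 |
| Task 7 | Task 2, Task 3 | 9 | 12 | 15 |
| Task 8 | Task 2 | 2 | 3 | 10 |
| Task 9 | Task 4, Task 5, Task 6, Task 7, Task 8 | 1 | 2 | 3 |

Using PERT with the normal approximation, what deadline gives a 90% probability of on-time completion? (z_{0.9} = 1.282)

33.5 weeks

te_Task 1 = (1 + 4·4 + 7)/6 = 24/6 = 4; σ²_Task 1 = ((7−1)/6)² = 1.000
te_Task 2 = (9 + 4·13 + 29)/6 = 90/6 = 15; σ²_Task 2 = ((29−9)/6)² = 11.111
te_Task 3 = (10 + 4·12 + 20)/6 = 78/6 = 13; σ²_Task 3 = ((20−10)/6)² = 2.778
te_Task 4 = (8 + 4·11 + 14)/6 = 66/6 = 11; σ²_Task 4 = ((14−8)/6)² = 1.000
te_Task 5 = (8 + 4·11 + 26)/6 = 78/6 = 13; σ²_Task 5 = ((26−8)/6)² = 9.000
te_Task 6 = (9 + 4·10 + 11)/6 = 60/6 = 10; σ²_Task 6 = ((11−9)/6)² = 0.111
te_Task 7 = (9 + 4·12 + 15)/6 = 72/6 = 12; σ²_Task 7 = ((15−9)/6)² = 1.000
te_Task 8 = (2 + 4·3 + 10)/6 = 24/6 = 4; σ²_Task 8 = ((10−2)/6)² = 1.778
te_Task 9 = (1 + 4·2 + 3)/6 = 12/6 = 2; σ²_Task 9 = ((3−1)/6)² = 0.111

Forward pass:
ES_Task 1 = 0; EF_Task 1 = 4
ES_Task 2 = 0; EF_Task 2 = 15
ES_Task 3 = 0; EF_Task 3 = 13
ES_Task 4 = max(EF_Task 1=4, EF_Task 2=15) = 15; EF_Task 4 = 15+11 = 26
ES_Task 5 = max(EF_Task 1=4, EF_Task 3=13) = 13; EF_Task 5 = 13+13 = 26
ES_Task 6 = 15; EF_Task 6 = 15+10 = 25
ES_Task 7 = max(EF_Task 2=15, EF_Task 3=13) = 15; EF_Task 7 = 15+12 = 27
ES_Task 8 = 15; EF_Task 8 = 15+4 = 19
ES_Task 9 = max(EF_Task 4=26, EF_Task 5=26, EF_Task 6=25, EF_Task 7=27, EF_Task 8=19) = 27; EF_Task 9 = 27+2 = 29
Expected project duration μ = 29 weeks. Critical path: Task 2 → Task 7 → Task 9.

Variance along critical path = 11.111 + 1.000 + 0.111 = 12.222; σ = 3.496 weeks.
D = μ + z·σ = 29 + 1.282·3.496 = 33.5 weeks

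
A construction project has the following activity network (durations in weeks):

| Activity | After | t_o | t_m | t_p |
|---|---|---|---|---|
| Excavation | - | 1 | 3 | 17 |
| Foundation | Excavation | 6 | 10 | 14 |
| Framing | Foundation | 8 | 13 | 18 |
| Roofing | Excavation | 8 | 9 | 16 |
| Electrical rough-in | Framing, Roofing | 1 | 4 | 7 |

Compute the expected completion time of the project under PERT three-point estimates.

32 weeks

te_Excavation = (1 + 4·3 + 17)/6 = 30/6 = 5
te_Foundation = (6 + 4·10 + 14)/6 = 60/6 = 10
te_Framing = (8 + 4·13 + 18)/6 = 78/6 = 13
te_Roofing = (8 + 4·9 + 16)/6 = 60/6 = 10
te_Electrical rough-in = (1 + 4·4 + 7)/6 = 24/6 = 4

Forward pass:
ES_Excavation = 0; EF_Excavation = 5
ES_Foundation = 5; EF_Foundation = 5+10 = 15
ES_Framing = 15; EF_Framing = 15+13 = 28
ES_Roofing = 5; EF_Roofing = 5+10 = 15
ES_Electrical rough-in = max(EF_Framing=28, EF_Roofing=15) = 28; EF_Electrical rough-in = 28+4 = 32
Expected project duration μ = 32 weeks. Critical path: Excavation → Foundation → Framing → Electrical rough-in.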